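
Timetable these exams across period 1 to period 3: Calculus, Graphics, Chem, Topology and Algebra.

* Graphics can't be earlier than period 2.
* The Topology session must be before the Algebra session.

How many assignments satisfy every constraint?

Splitting on Calculus: it can be period 1 (18), period 2 (18), period 3 (18). Listing each branch's schedules as (Graphics, Chem, Topology, Algebra) by period number:
Calculus=period 1: (2,1,1,2) (2,1,1,3) (2,1,2,3) (2,2,1,2) (2,2,1,3) (2,2,2,3) (2,3,1,2) (2,3,1,3) (2,3,2,3) (3,1,1,2) (3,1,1,3) (3,1,2,3) (3,2,1,2) (3,2,1,3) (3,2,2,3) (3,3,1,2) (3,3,1,3) (3,3,2,3) — 18.
Calculus=period 2: (2,1,1,2) (2,1,1,3) (2,1,2,3) (2,2,1,2) (2,2,1,3) (2,2,2,3) (2,3,1,2) (2,3,1,3) (2,3,2,3) (3,1,1,2) (3,1,1,3) (3,1,2,3) (3,2,1,2) (3,2,1,3) (3,2,2,3) (3,3,1,2) (3,3,1,3) (3,3,2,3) — 18.
Calculus=period 3: (2,1,1,2) (2,1,1,3) (2,1,2,3) (2,2,1,2) (2,2,1,3) (2,2,2,3) (2,3,1,2) (2,3,1,3) (2,3,2,3) (3,1,1,2) (3,1,1,3) (3,1,2,3) (3,2,1,2) (3,2,1,3) (3,2,2,3) (3,3,1,2) (3,3,1,3) (3,3,2,3) — 18.
Summing: 18 + 18 + 18 = 54.

54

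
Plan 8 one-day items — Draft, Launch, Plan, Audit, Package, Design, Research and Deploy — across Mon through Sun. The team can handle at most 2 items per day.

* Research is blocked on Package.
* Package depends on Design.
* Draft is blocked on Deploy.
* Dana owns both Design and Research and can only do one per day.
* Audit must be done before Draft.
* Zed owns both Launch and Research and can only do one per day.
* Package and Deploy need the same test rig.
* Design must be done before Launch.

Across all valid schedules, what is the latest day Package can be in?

Sat

Precedence pushes Package to at least Tue; downstream work caps Package at Sat.
Package at Sat is achievable: Design=Tue; Deploy=Mon; Audit=Mon; Research=Sun; Launch=Wed; Package=Sat; Plan=Wed; Draft=Tue.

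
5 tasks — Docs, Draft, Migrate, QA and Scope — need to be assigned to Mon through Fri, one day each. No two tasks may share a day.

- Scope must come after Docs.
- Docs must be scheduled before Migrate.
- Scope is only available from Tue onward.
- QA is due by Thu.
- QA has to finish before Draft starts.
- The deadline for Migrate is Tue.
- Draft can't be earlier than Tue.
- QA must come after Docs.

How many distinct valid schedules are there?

Enumerating: Docs -> Mon, Scope -> Fri, QA -> Wed, Migrate -> Tue, Draft -> Thu | Docs in Mon, Migrate in Tue, Scope in Thu, QA in Wed, Draft in Fri | Migrate in Tue, Draft in Fri, Scope in Wed, Docs in Mon, QA in Thu.

3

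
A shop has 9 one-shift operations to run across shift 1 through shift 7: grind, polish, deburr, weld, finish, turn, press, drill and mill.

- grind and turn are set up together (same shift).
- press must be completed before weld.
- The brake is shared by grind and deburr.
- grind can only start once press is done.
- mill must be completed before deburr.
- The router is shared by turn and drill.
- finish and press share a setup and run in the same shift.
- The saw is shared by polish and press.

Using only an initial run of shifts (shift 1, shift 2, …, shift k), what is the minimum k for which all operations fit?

3

The precedence chain requires at least 2 distinct shifts.
Could 2 shifts be enough, i.e. nothing placed later than shift 2? No: deburr must come after mill (at shift 1 or later) → {shift 2}; grind must come after press (at shift 1 or later) → {shift 2}; deburr can't share with grind (shift 2) → nothing is left.
So 2 shifts is not enough.
3 works (last occupied shift: shift 3): for example weld -> shift 2, deburr -> shift 3, turn -> shift 2, mill -> shift 1, grind -> shift 2, drill -> shift 1, finish -> shift 1, polish -> shift 2, press -> shift 1.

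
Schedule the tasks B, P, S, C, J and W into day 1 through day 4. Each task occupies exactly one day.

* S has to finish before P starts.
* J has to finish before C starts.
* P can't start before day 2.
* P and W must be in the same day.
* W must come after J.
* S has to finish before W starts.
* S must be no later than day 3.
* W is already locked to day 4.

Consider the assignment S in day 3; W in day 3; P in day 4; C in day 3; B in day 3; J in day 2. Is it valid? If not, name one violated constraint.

No — it violates: W is already locked to day 4

J has to finish before C starts — holds.
P can't start before day 2 — holds.
P and W must be in the same day — violated.
W is already locked to day 4 — violated.
S has to finish before W starts — violated.
S must be no later than day 3 — holds.
W must come after J — holds.
S has to finish before P starts — holds.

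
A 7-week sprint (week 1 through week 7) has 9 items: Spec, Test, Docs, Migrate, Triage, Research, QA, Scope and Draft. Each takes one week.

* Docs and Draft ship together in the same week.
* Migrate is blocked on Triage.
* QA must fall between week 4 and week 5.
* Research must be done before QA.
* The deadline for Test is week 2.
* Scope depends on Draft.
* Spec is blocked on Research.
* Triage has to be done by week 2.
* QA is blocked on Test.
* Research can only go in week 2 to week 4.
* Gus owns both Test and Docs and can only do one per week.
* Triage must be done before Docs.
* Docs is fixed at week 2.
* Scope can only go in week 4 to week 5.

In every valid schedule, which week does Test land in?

week 1

Test's window is week 1–week 2.
Docs is fixed at week 2, and Test can't share a week with Docs.
So Test must be week 1.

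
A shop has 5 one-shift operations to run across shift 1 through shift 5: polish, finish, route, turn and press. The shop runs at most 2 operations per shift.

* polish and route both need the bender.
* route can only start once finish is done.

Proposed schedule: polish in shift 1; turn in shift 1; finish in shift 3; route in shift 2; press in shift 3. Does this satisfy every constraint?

No — it violates: route can only start once finish is done

The shop runs at most 2 operations per shift — holds.
polish and route both need the bender — holds.
route can only start once finish is done — violated.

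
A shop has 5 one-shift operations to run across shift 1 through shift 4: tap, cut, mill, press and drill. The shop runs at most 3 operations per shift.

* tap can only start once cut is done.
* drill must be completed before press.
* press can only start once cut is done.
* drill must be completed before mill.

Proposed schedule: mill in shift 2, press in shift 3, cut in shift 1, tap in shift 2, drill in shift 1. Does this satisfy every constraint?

Valid

The shop runs at most 3 operations per shift — holds.
press can only start once cut is done — holds.
drill must be completed before press — holds.
tap can only start once cut is done — holds.
drill must be completed before mill — holds.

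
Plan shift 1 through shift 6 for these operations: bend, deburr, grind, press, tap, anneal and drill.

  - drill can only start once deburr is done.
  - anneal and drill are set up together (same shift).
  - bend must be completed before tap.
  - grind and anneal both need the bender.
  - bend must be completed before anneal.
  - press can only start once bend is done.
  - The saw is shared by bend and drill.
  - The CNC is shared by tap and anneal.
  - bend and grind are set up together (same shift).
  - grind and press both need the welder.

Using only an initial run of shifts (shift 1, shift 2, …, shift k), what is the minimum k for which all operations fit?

3

The precedence chain requires at least 2 distinct shifts.
Could 2 shifts be enough, i.e. nothing placed later than shift 2? No: tap must come after bend (at shift 1 or later) → {shift 2}; bend must come before tap (at shift 2 or earlier) → {shift 1}; anneal must come after bend (at shift 1 or later) → {shift 2}; anneal can't share with tap (shift 2) → nothing is left.
So 2 shifts is not enough.
3 works (last occupied shift: shift 3): for example bend=shift 1, anneal=shift 3, press=shift 2, tap=shift 2, drill=shift 3, deburr=shift 1, grind=shift 1.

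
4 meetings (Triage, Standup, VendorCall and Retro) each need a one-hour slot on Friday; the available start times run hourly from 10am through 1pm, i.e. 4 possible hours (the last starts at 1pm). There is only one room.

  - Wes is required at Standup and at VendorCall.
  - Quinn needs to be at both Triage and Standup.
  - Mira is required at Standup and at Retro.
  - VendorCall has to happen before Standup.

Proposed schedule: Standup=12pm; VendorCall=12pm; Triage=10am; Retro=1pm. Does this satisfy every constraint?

No — it violates: Wes is required at Standup and at VendorCall

There is only one room — violated.
Quinn needs to be at both Triage and Standup — holds.
Mira is required at Standup and at Retro — holds.
VendorCall has to happen before Standup — violated.
Wes is required at Standup and at VendorCall — violated.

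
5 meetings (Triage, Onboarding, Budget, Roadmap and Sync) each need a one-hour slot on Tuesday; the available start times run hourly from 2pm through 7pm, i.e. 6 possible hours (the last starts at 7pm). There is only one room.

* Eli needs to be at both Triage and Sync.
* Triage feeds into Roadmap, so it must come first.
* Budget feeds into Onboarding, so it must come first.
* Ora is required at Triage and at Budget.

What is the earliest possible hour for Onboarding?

3pm

Precedence pushes Onboarding to at least 3pm.
Onboarding at 3pm is achievable: Budget in 2pm; Sync in 6pm; Onboarding in 3pm; Triage in 4pm; Roadmap in 5pm.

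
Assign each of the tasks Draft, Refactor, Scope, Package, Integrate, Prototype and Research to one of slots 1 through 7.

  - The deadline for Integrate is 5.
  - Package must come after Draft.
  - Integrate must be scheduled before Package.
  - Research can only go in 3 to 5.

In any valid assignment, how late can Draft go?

6

Downstream work caps Draft at 6.
Draft at 6 is achievable: Prototype -> 1, Draft -> 6, Integrate -> 1, Research -> 3, Scope -> 1, Refactor -> 1, Package -> 7.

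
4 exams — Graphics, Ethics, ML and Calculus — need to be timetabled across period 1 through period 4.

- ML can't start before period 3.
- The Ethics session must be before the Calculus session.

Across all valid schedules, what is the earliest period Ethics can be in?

period 1

Downstream work caps Ethics at period 3.
Ethics at period 1 is achievable: Ethics -> period 1, Graphics -> period 1, Calculus -> period 2, ML -> period 3.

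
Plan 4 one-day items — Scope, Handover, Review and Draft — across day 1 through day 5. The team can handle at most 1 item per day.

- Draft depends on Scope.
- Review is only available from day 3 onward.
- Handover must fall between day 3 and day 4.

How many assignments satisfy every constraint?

12

Splitting on Scope: it can be day 1 (8), day 2 (4). Listing each branch's schedules as (Handover, Review, Draft) by day number:
Scope=day 1: (3,4,2) (3,4,5) (3,5,2) (3,5,4) (4,3,2) (4,3,5) (4,5,2) (4,5,3) — 8.
Scope=day 2: (3,4,5) (3,5,4) (4,3,5) (4,5,3) — 4.
Summing: 8 + 4 = 12.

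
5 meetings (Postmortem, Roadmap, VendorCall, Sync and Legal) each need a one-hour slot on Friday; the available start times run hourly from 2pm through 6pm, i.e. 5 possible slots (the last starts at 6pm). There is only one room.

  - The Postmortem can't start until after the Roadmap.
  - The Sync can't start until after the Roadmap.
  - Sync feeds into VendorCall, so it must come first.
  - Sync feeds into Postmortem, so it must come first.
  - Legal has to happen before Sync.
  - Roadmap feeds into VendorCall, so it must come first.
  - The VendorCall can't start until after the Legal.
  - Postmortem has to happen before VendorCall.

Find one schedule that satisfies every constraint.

Roadmap in 2pm; Postmortem in 5pm; VendorCall in 6pm; Legal in 3pm; Sync in 4pm

Checking: Legal(3pm) before VendorCall(6pm); Roadmap(2pm) before VendorCall(6pm); Roadmap(2pm) before Sync(4pm); Sync(4pm) before VendorCall(6pm); Postmortem(5pm) before VendorCall(6pm); Legal(3pm) before Sync(4pm); Roadmap(2pm) before Postmortem(5pm); Sync(4pm) before Postmortem(5pm); max 1 per slot (cap 1).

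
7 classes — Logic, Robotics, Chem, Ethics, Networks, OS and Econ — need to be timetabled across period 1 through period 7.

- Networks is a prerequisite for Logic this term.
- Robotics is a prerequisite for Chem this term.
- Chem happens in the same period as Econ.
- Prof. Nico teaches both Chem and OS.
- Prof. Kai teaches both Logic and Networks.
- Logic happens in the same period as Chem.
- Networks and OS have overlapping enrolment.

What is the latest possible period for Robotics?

period 6

Downstream work caps Robotics at period 6.
Robotics at period 6 is achievable: Econ in period 7, Ethics in period 1, OS in period 2, Logic in period 7, Chem in period 7, Robotics in period 6, Networks in period 1.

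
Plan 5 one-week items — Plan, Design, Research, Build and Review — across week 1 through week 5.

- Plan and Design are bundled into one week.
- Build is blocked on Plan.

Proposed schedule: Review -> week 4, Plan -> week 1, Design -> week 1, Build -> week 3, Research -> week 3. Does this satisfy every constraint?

Build is blocked on Plan — holds.
Plan and Design are bundled into one week — holds.

Valid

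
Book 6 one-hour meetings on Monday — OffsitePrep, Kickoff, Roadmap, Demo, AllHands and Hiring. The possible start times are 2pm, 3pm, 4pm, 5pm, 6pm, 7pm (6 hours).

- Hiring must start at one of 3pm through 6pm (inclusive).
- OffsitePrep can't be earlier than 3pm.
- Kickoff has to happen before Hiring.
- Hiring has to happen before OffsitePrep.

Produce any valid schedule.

Demo in 2pm, AllHands in 2pm, Hiring in 3pm, OffsitePrep in 4pm, Kickoff in 2pm, Roadmap in 2pm

Checking: Kickoff(2pm) before Hiring(3pm); Hiring(3pm) before OffsitePrep(4pm); Hiring=3pm in [3pm,6pm]; OffsitePrep=4pm in [3pm,7pm].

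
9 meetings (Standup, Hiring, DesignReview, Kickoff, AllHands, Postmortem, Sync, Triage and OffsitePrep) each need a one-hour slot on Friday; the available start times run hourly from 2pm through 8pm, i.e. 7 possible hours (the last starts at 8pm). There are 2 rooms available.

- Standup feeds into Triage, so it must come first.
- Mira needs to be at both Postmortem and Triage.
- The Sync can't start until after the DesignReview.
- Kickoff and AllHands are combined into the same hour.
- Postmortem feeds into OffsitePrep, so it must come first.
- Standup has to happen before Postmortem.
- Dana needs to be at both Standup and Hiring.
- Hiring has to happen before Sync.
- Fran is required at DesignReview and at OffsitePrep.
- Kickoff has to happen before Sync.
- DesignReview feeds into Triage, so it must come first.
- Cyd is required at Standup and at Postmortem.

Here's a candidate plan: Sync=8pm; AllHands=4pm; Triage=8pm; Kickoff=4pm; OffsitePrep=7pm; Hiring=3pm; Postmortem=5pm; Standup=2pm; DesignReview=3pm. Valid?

Yes

Standup has to happen before Postmortem — holds.
Cyd is required at Standup and at Postmortem — holds.
Postmortem feeds into OffsitePrep, so it must come first — holds.
DesignReview feeds into Triage, so it must come first — holds.
Hiring has to happen before Sync — holds.
Fran is required at DesignReview and at OffsitePrep — holds.
Dana needs to be at both Standup and Hiring — holds.
Kickoff and AllHands are combined into the same hour — holds.
Mira needs to be at both Postmortem and Triage — holds.
Kickoff has to happen before Sync — holds.
The Sync can't start until after the DesignReview — holds.
Standup feeds into Triage, so it must come first — holds.
There are 2 rooms available — holds.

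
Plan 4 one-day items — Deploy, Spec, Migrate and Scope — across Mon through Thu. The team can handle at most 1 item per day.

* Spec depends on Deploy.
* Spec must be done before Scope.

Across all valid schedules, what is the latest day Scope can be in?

Precedence pushes Scope to at least Wed.
Scope at Thu is achievable: Scope -> Thu, Deploy -> Mon, Migrate -> Wed, Spec -> Tue.

Thu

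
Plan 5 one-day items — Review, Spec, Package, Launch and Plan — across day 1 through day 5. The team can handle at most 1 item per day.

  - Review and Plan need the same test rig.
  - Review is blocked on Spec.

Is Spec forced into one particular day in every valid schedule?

Spec can be day 1 (e.g. Review=day 2, Spec=day 1, Package=day 3, Launch=day 4, Plan=day 5) or day 2 (e.g. Review in day 3, Launch in day 4, Plan in day 5, Spec in day 2, Package in day 1).

No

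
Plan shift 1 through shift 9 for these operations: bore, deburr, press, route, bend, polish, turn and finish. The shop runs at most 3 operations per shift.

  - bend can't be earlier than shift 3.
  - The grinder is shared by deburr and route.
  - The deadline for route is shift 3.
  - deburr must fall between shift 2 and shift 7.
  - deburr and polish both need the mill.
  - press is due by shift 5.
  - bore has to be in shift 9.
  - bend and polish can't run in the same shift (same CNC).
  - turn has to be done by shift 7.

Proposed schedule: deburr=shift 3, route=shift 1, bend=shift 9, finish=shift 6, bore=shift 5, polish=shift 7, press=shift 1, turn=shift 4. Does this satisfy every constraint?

The deadline for route is shift 3 — holds.
bend and polish can't run in the same shift (same CNC) — holds.
turn has to be done by shift 7 — holds.
The grinder is shared by deburr and route — holds.
bend can't be earlier than shift 3 — holds.
The shop runs at most 3 operations per shift — holds.
deburr must fall between shift 2 and shift 7 — holds.
press is due by shift 5 — holds.
deburr and polish both need the mill — holds.
bore has to be in shift 9 — violated.

No — it violates: bore has to be in shift 9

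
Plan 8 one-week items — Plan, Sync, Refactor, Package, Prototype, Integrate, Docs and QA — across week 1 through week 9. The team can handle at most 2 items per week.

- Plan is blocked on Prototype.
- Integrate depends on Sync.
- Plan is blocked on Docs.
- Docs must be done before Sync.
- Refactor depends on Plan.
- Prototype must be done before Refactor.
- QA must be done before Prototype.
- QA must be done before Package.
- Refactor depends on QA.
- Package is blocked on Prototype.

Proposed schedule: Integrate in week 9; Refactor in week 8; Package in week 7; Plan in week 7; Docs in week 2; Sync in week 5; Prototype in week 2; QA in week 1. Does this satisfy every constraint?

Refactor depends on Plan — holds.
Prototype must be done before Refactor — holds.
Plan is blocked on Docs — holds.
Refactor depends on QA — holds.
Plan is blocked on Prototype — holds.
QA must be done before Prototype — holds.
Docs must be done before Sync — holds.
Integrate depends on Sync — holds.
QA must be done before Package — holds.
The team can handle at most 2 items per week — holds.
Package is blocked on Prototype — holds.

Yes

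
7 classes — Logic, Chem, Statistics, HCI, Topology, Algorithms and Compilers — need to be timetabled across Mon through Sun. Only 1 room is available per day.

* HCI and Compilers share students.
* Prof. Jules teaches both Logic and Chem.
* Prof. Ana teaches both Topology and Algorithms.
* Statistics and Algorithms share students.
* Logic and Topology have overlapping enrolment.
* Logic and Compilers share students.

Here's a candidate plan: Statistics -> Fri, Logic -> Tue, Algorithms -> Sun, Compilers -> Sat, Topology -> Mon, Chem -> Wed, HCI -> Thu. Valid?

Valid

Logic and Topology have overlapping enrolment — holds.
Statistics and Algorithms share students — holds.
HCI and Compilers share students — holds.
Prof. Ana teaches both Topology and Algorithms — holds.
Only 1 room is available per day — holds.
Prof. Jules teaches both Logic and Chem — holds.
Logic and Compilers share students — holds.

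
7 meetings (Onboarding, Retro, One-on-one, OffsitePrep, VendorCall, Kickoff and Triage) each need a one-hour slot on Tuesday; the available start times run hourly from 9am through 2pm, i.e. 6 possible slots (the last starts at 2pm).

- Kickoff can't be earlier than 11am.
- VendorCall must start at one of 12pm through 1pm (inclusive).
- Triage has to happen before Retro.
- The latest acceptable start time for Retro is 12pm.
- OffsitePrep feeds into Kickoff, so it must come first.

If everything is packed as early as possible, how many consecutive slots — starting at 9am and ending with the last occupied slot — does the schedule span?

The precedence chain requires at least 2 distinct slots.
VendorCall can't be placed before 12pm — that is slot 4 counting from 9am — so the schedule must run through at least 4 slots.
4 works (last occupied slot: 12pm): for example OffsitePrep in 9am, VendorCall in 12pm, Triage in 9am, One-on-one in 9am, Kickoff in 11am, Onboarding in 9am, Retro in 10am.

4 slots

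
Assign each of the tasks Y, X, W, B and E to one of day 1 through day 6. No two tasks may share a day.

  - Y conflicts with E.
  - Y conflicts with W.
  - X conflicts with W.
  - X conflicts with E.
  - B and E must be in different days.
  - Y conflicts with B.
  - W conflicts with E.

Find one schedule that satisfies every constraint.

Y in day 1; E in day 5; X in day 2; B in day 4; W in day 3

Checking: Y(day 1) != E(day 5); X(day 2) != E(day 5); X(day 2) != W(day 3); B(day 4) != E(day 5); Y(day 1) != W(day 3); W(day 3) != E(day 5); Y(day 1) != B(day 4); max 1 per day (cap 1).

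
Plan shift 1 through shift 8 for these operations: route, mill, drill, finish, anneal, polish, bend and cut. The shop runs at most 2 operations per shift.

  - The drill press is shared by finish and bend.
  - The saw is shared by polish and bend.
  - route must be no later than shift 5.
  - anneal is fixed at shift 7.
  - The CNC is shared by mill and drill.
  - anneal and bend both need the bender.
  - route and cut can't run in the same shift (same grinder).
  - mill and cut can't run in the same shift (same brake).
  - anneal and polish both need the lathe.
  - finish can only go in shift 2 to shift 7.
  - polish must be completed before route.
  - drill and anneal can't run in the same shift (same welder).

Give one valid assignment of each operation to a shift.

anneal=shift 7, bend=shift 3, drill=shift 3, finish=shift 2, cut=shift 4, route=shift 2, polish=shift 1, mill=shift 1

Checking: polish(shift 1) before route(shift 2); mill(shift 1) != drill(shift 3); mill(shift 1) != cut(shift 4); anneal(shift 7) != bend(shift 3); route(shift 2) != cut(shift 4); polish(shift 1) != bend(shift 3); drill(shift 3) != anneal(shift 7); finish(shift 2) != bend(shift 3); anneal(shift 7) != polish(shift 1); anneal=shift 7 in [shift 7,shift 7]; route=shift 2 in [shift 1,shift 5]; finish=shift 2 in [shift 2,shift 7]; max 2 per shift (cap 2).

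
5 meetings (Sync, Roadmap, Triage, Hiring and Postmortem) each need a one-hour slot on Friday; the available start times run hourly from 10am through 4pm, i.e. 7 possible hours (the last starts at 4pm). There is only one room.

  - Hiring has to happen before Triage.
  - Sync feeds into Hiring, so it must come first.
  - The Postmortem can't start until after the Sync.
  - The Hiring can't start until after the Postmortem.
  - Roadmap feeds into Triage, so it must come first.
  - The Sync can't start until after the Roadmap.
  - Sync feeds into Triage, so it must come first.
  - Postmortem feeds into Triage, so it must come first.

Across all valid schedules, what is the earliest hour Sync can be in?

Precedence pushes Sync to at least 11am; downstream work caps Sync at 1pm.
Sync at 11am is achievable: Roadmap in 10am, Postmortem in 12pm, Sync in 11am, Triage in 2pm, Hiring in 1pm.

11am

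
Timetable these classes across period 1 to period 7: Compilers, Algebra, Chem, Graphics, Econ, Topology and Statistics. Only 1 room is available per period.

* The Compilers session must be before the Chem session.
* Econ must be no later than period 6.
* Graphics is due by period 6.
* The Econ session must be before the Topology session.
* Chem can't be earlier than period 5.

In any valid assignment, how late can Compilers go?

period 6

Downstream work caps Compilers at period 6.
Compilers at period 6 is achievable: Chem in period 7, Algebra in period 4, Graphics in period 2, Statistics in period 5, Topology in period 3, Econ in period 1, Compilers in period 6.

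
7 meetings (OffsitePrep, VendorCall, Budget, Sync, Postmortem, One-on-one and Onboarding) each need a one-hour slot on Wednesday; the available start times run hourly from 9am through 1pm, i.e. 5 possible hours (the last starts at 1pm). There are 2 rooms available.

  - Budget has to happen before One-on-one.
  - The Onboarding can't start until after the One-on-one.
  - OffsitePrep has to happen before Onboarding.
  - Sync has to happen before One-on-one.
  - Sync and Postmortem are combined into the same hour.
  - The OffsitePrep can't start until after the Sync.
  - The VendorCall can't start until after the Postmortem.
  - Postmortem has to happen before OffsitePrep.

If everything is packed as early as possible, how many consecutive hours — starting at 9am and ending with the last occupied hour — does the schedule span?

The precedence chain requires at least 3 distinct hours.
With at most 2 per hour and 7 meetings, at least 4 hours are needed.
4 works (last occupied hour: 12pm): for example Budget=10am, Sync=9am, One-on-one=11am, Onboarding=12pm, VendorCall=11am, OffsitePrep=10am, Postmortem=9am.

4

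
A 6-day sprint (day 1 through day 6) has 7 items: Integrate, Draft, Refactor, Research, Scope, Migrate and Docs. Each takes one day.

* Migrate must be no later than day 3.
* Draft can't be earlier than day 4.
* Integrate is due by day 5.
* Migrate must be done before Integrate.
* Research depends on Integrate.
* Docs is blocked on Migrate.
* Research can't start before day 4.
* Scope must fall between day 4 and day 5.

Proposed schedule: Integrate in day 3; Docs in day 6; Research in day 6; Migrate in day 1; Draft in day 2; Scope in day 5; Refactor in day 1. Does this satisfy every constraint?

No. Draft can't be earlier than day 4 is not satisfied.

Draft can't be earlier than day 4 — violated.
Migrate must be no later than day 3 — holds.
Scope must fall between day 4 and day 5 — holds.
Integrate is due by day 5 — holds.
Docs is blocked on Migrate — holds.
Migrate must be done before Integrate — holds.
Research depends on Integrate — holds.
Research can't start before day 4 — holds.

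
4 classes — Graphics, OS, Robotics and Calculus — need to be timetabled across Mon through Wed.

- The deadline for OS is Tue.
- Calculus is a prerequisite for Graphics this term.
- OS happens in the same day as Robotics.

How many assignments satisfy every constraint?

Splitting on Graphics: it can be Tue (2), Wed (4). Listing each branch's schedules as (OS, Robotics, Calculus):
Graphics=Tue: (Mon,Mon,Mon) (Tue,Tue,Mon) — 2.
Graphics=Wed: (Mon,Mon,Mon) (Mon,Mon,Tue) (Tue,Tue,Mon) (Tue,Tue,Tue) — 4.
Summing: 2 + 4 = 6.

6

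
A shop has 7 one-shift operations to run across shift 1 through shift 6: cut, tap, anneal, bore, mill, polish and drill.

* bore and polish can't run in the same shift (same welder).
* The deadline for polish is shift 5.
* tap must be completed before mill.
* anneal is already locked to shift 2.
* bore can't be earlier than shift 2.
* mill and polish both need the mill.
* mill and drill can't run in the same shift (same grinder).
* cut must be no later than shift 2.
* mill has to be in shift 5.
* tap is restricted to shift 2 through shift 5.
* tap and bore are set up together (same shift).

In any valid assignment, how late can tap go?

shift 4

Tap is available from shift 2; tap's own window allows nothing later than shift 5; downstream work caps tap at shift 4.
tap at shift 4 is achievable: polish=shift 1, tap=shift 4, mill=shift 5, drill=shift 1, cut=shift 1, anneal=shift 2, bore=shift 4.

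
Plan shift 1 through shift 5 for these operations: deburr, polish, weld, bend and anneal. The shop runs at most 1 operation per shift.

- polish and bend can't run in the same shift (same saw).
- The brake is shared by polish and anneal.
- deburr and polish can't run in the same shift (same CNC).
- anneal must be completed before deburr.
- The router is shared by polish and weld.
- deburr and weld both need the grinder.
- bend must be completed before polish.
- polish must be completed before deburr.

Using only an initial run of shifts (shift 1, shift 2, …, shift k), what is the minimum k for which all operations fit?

The precedence chain requires at least 3 distinct shifts.
With at most 1 per shift and 5 operations, at least 5 shifts are needed.
5 works (last occupied shift: shift 5): for example anneal=shift 3, deburr=shift 4, weld=shift 5, bend=shift 1, polish=shift 2.

5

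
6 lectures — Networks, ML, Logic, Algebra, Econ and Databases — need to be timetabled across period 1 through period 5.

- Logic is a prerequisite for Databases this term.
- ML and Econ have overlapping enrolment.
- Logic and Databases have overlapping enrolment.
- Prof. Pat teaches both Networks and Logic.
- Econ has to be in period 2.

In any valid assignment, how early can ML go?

period 1

ML at period 1 is achievable: ML in period 1, Networks in period 2, Logic in period 1, Databases in period 2, Econ in period 2, Algebra in period 1.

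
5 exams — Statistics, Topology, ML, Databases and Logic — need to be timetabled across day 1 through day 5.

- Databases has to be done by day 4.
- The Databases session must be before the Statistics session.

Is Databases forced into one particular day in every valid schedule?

Databases can be day 1 (e.g. Logic=day 1, Topology=day 1, Databases=day 1, ML=day 1, Statistics=day 2) or day 2 (e.g. Logic=day 1, Databases=day 2, Topology=day 1, Statistics=day 3, ML=day 1).

No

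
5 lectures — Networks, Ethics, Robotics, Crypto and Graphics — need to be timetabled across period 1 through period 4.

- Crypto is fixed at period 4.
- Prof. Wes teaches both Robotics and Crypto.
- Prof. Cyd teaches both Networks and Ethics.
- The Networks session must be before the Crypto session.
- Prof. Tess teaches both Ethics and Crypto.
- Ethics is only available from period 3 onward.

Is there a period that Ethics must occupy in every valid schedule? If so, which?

Ethics's window is period 3–period 4.
Crypto is fixed at period 4, and Ethics can't share a period with Crypto.
So Ethics must be period 3.

period 3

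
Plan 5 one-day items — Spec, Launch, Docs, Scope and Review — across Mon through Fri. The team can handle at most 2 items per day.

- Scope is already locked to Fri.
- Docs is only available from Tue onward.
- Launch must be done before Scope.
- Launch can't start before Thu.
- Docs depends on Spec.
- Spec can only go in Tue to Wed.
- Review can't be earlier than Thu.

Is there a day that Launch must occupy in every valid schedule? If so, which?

Thu

Launch is available from Thu; downstream work caps Launch at Thu.
So Launch is pinned to Thu.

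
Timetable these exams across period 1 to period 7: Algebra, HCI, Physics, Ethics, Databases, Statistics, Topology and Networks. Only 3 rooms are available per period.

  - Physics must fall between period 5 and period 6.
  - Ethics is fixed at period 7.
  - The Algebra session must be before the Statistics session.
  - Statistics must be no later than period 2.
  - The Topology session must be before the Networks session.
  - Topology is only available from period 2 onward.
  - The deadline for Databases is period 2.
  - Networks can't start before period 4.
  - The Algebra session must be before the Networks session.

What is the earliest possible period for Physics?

period 5

Physics is available from period 5; Physics's own window allows nothing later than period 6.
Physics at period 5 is achievable: Algebra in period 1; Topology in period 2; Networks in period 4; Ethics in period 7; Databases in period 1; Statistics in period 2; Physics in period 5; HCI in period 1.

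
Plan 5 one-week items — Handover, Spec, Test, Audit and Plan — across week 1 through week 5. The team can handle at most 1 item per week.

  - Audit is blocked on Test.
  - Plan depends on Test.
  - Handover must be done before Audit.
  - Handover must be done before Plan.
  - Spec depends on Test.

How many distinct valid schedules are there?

Splitting on Handover: it can be week 1 (6), week 2 (6), week 3 (2). Listing each branch's schedules as (Spec, Test, Audit, Plan) by week number:
Handover=week 1: (3,2,4,5) (3,2,5,4) (4,2,3,5) (4,2,5,3) (5,2,3,4) (5,2,4,3) — 6.
Handover=week 2: (3,1,4,5) (3,1,5,4) (4,1,3,5) (4,1,5,3) (5,1,3,4) (5,1,4,3) — 6.
Handover=week 3: (2,1,4,5) (2,1,5,4) — 2.
Summing: 6 + 6 + 2 = 14.

14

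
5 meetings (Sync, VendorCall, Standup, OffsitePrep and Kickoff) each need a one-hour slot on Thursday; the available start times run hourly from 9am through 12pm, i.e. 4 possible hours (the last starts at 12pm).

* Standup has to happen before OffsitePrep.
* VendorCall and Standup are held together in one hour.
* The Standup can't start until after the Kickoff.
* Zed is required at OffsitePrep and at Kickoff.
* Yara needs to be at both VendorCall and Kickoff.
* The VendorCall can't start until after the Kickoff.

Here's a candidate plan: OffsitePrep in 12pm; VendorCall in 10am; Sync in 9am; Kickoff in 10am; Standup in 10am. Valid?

Invalid. Yara needs to be at both VendorCall and Kickoff.

Yara needs to be at both VendorCall and Kickoff — violated.
The VendorCall can't start until after the Kickoff — violated.
VendorCall and Standup are held together in one hour — holds.
Standup has to happen before OffsitePrep — holds.
The Standup can't start until after the Kickoff — violated.
Zed is required at OffsitePrep and at Kickoff — holds.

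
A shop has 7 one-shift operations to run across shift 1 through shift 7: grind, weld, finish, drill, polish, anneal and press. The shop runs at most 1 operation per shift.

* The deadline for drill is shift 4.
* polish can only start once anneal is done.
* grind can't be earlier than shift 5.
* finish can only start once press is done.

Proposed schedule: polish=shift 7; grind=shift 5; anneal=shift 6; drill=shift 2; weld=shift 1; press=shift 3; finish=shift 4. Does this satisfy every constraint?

Yes

grind can't be earlier than shift 5 — holds.
polish can only start once anneal is done — holds.
finish can only start once press is done — holds.
The shop runs at most 1 operation per shift — holds.
The deadline for drill is shift 4 — holds.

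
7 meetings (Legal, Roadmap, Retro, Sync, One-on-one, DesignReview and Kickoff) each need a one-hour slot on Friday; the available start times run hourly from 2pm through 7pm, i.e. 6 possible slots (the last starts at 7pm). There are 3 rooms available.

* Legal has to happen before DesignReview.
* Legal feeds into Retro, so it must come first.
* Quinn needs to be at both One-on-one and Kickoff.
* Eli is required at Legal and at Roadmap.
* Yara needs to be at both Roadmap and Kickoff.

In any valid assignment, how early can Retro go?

Precedence pushes Retro to at least 3pm.
Retro at 3pm is achievable: Legal in 2pm, Sync in 2pm, Retro in 3pm, Kickoff in 4pm, DesignReview in 3pm, One-on-one in 2pm, Roadmap in 3pm.

3pm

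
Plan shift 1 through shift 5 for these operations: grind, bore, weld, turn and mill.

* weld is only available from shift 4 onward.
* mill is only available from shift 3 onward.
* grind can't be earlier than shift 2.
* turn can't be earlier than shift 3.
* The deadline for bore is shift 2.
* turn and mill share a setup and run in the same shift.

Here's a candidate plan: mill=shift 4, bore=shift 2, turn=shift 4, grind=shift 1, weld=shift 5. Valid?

mill is only available from shift 3 onward — holds.
turn and mill share a setup and run in the same shift — holds.
turn can't be earlier than shift 3 — holds.
grind can't be earlier than shift 2 — violated.
weld is only available from shift 4 onward — holds.
The deadline for bore is shift 2 — holds.

No — it violates: grind can't be earlier than shift 2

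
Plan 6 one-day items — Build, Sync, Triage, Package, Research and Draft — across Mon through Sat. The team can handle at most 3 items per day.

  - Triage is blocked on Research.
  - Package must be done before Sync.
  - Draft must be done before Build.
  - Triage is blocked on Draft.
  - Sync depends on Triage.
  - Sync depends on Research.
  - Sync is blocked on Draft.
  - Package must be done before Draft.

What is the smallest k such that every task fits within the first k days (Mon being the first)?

The precedence chain requires at least 4 distinct days.
With at most 3 per day and 6 tasks, at least 2 days are needed.
4 works (last occupied day: Thu): for example Research=Mon, Package=Mon, Sync=Thu, Draft=Tue, Build=Wed, Triage=Wed.

4 days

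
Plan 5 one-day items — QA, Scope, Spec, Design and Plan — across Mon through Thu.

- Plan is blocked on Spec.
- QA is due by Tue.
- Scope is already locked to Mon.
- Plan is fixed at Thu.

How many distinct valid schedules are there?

24

Splitting on QA: it can be Mon (12), Tue (12). Listing each branch's schedules as (Scope, Spec, Design, Plan):
QA=Mon: (Mon,Mon,Mon,Thu) (Mon,Mon,Tue,Thu) (Mon,Mon,Wed,Thu) (Mon,Mon,Thu,Thu) (Mon,Tue,Mon,Thu) (Mon,Tue,Tue,Thu) (Mon,Tue,Wed,Thu) (Mon,Tue,Thu,Thu) (Mon,Wed,Mon,Thu) (Mon,Wed,Tue,Thu) (Mon,Wed,Wed,Thu) (Mon,Wed,Thu,Thu) — 12.
QA=Tue: (Mon,Mon,Mon,Thu) (Mon,Mon,Tue,Thu) (Mon,Mon,Wed,Thu) (Mon,Mon,Thu,Thu) (Mon,Tue,Mon,Thu) (Mon,Tue,Tue,Thu) (Mon,Tue,Wed,Thu) (Mon,Tue,Thu,Thu) (Mon,Wed,Mon,Thu) (Mon,Wed,Tue,Thu) (Mon,Wed,Wed,Thu) (Mon,Wed,Thu,Thu) — 12.
Summing: 12 + 12 = 24.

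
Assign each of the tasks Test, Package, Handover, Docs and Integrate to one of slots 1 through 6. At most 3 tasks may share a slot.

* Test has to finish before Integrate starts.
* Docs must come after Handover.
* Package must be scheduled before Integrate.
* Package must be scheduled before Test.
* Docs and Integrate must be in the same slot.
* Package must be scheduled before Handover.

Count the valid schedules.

Splitting on Test: it can be 2 (10), 3 (15), 4 (15), 5 (10). Listing each branch's schedules as (Package, Handover, Docs, Integrate):
Test=2: (1,2,3,3) (1,2,4,4) (1,2,5,5) (1,2,6,6) (1,3,4,4) (1,3,5,5) (1,3,6,6) (1,4,5,5) (1,4,6,6) (1,5,6,6) — 10.
Test=3: (1,2,4,4) (1,2,5,5) (1,2,6,6) (1,3,4,4) (1,3,5,5) (1,3,6,6) (1,4,5,5) (1,4,6,6) (1,5,6,6) (2,3,4,4) (2,3,5,5) (2,3,6,6) (2,4,5,5) (2,4,6,6) (2,5,6,6) — 15.
Test=4: (1,2,5,5) (1,2,6,6) (1,3,5,5) (1,3,6,6) (1,4,5,5) (1,4,6,6) (1,5,6,6) (2,3,5,5) (2,3,6,6) (2,4,5,5) (2,4,6,6) (2,5,6,6) (3,4,5,5) (3,4,6,6) (3,5,6,6) — 15.
Test=5: (1,2,6,6) (1,3,6,6) (1,4,6,6) (1,5,6,6) (2,3,6,6) (2,4,6,6) (2,5,6,6) (3,4,6,6) (3,5,6,6) (4,5,6,6) — 10.
Summing: 10 + 15 + 15 + 10 = 50.

50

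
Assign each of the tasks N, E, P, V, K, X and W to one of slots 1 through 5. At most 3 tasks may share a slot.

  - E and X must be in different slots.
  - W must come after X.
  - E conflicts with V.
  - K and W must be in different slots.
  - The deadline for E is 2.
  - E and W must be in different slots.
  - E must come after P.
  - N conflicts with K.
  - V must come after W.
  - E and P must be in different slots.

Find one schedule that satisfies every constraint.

E=2; P=1; W=3; V=4; N=1; X=1; K=2

Checking: W(3) before V(4); X(1) before W(3); P(1) before E(2); K(2) != W(3); E(2) != P(1); E(2) != X(1); N(1) != K(2); E(2) != V(4); E(2) != W(3); E=2 in [1,2]; max 3 per slot (cap 3).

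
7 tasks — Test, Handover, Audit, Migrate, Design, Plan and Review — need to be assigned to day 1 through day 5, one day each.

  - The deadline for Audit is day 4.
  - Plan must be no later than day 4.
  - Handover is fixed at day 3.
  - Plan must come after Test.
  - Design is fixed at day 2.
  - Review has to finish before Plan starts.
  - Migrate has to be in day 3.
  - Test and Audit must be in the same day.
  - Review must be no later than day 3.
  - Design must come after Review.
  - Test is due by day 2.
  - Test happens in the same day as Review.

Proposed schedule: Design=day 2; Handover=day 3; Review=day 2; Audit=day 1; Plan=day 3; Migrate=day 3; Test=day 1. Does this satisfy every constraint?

No — it violates: Test happens in the same day as Review

Migrate has to be in day 3 — holds.
Test happens in the same day as Review — violated.
Handover is fixed at day 3 — holds.
Review must be no later than day 3 — holds.
Test is due by day 2 — holds.
Plan must come after Test — holds.
Design must come after Review — violated.
Test and Audit must be in the same day — holds.
Review has to finish before Plan starts — holds.
The deadline for Audit is day 4 — holds.
Plan must be no later than day 4 — holds.
Design is fixed at day 2 — holds.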